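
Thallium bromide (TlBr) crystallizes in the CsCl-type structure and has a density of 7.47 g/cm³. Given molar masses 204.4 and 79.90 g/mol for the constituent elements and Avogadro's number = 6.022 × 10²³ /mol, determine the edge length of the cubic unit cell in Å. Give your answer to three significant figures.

M(TlBr) = 284.3 g/mol; Z = 1 formula unit per cell.
a³ = Z·M/(N_A·ρ) = 1 × 284.3 / (6.022 × 10²³ × 7.47) = 6.320 × 10^-23 cm³, so a = 3.983 × 10^-8 cm = 3.98 Å.

3.98 Å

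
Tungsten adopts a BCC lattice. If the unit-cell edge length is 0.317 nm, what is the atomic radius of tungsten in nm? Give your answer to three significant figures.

0.137 nm

In a BCC lattice, atoms touch along the body diagonal, so √3·a = 4r.
r = √3·a/4 = 1.7321 × 0.317 / 4 = 0.137 nm.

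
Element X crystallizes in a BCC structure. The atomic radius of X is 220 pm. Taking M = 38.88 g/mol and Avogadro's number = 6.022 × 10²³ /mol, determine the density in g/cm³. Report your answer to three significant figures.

In a BCC lattice, atoms touch along the body diagonal, so √3·a = 4r, giving a = 508.1 pm = 5.081 × 10^-8 cm.
With Z = 2, ρ = Z·M/(N_A·a³) = 2 × 38.88 / (6.022 × 10²³ × 1.311 × 10^-22) = 0.9846 g/cm³.

0.985 g/cm³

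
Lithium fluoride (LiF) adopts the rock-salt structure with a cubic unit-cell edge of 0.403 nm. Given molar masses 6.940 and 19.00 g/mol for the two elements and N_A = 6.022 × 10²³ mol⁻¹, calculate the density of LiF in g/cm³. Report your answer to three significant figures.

The rock-salt structure contains Z = 4 formula units per cell; M(LiF) = 6.940 + 19.00 = 25.94 g/mol.
a³ = (4.030 × 10^-8 cm)³ = 6.545 × 10^-23 cm³.
ρ = 4 × 25.94 / (6.022 × 10²³ × 6.545 × 10^-23) = 2.633 g/cm³.

2.63 g/cm³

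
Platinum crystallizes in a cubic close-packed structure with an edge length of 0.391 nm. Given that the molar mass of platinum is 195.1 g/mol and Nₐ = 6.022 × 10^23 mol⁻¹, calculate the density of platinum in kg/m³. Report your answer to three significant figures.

An FCC unit cell contains Z = 4 atoms.
Cell volume: a³ = (0.391 nm)³ = (3.910 × 10^-8 cm)³ = 5.978 × 10^-23 cm³.
ρ = Z·M/(N_A·a³) = 4 × 195.1 / (6.022 × 10²³ × 5.978 × 10^-23) = 21.68 g/cm³ = 21700 kg/m³.

21700 kg/m³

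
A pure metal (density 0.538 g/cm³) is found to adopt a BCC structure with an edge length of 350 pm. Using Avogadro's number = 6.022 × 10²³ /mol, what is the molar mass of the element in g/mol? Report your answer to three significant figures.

6.95 g/mol

A BCC cell has Z = 2 atoms; a = 3.500 × 10^-8 cm.
M = ρ·N_A·a³/Z = 0.538 × 6.022 × 10²³ × 4.288 × 10^-23 / 2 = 6.95 g/mol.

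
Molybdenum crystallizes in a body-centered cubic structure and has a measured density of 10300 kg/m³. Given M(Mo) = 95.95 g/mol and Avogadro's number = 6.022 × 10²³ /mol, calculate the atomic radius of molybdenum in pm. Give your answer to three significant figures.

For a BCC cell (Z = 2), a³ = Z·M/(N_A·ρ) = 2 × 95.95 / (6.022 × 10²³ × 10.30) = 3.094 × 10^-23 cm³, so a = 3.139 × 10^-8 cm = 313.9 pm.
Atoms touch along the body diagonal, so √3·a = 4r, so r = 0.4330 × a = 136 pm.

136 pm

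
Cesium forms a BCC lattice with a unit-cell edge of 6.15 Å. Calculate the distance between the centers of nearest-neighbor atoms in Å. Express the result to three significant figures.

5.33 Å

In a BCC structure, atoms touch along the body diagonal, so √3·a = 4r; the nearest-neighbor distance equals 2r = 0.8660·a.
d = 0.8660 × 6.15 = 5.33 Å.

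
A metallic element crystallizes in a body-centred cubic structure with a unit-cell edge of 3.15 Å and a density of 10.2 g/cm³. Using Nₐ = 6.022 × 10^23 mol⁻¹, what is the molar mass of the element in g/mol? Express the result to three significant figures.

96.0 g/mol

A BCC cell has Z = 2 atoms; a = 3.150 × 10^-8 cm.
M = ρ·N_A·a³/Z = 10.2 × 6.022 × 10²³ × 3.126 × 10^-23 / 2 = 96.0 g/mol.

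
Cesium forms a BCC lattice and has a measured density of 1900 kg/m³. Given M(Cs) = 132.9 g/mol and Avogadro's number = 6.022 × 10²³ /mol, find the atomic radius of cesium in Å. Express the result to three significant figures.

For a BCC cell (Z = 2), a³ = Z·M/(N_A·ρ) = 2 × 132.9 / (6.022 × 10²³ × 1.900) = 2.323 × 10^-22 cm³, so a = 6.147 × 10^-8 cm = 6.147 Å.
Atoms touch along the body diagonal, so √3·a = 4r, so r = 0.4330 × a = 2.66 Å.

2.66 Å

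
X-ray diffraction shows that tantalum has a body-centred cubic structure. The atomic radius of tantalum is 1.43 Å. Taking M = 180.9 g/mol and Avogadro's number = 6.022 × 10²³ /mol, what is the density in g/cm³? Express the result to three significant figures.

16.7 g/cm³

In a BCC lattice, atoms touch along the body diagonal, so √3·a = 4r, giving a = 3.302 Å = 3.302 × 10^-8 cm.
With Z = 2, ρ = Z·M/(N_A·a³) = 2 × 180.9 / (6.022 × 10²³ × 3.602 × 10^-23) = 16.68 g/cm³.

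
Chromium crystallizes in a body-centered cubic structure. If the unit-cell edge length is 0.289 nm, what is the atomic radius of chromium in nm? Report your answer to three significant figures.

In a BCC lattice, atoms touch along the body diagonal, so √3·a = 4r.
r = √3·a/4 = 1.7321 × 0.289 / 4 = 0.125 nm.

0.125 nm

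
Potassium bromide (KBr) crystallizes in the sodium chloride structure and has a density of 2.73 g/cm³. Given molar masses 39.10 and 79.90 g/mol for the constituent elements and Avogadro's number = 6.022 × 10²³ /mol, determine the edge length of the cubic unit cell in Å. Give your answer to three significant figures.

M(KBr) = 119.0 g/mol; Z = 4 formula units per cell.
a³ = Z·M/(N_A·ρ) = 4 × 119.0 / (6.022 × 10²³ × 2.73) = 2.895 × 10^-22 cm³, so a = 6.616 × 10^-8 cm = 6.62 Å.

6.62 Å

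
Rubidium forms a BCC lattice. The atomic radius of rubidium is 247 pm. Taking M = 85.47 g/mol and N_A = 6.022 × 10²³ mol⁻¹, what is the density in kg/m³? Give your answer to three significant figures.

1530 kg/m³

In a BCC lattice, atoms touch along the body diagonal, so √3·a = 4r, giving a = 570.4 pm = 5.704 × 10^-8 cm.
With Z = 2, ρ = Z·M/(N_A·a³) = 2 × 85.47 / (6.022 × 10²³ × 1.856 × 10^-22) = 1.529 g/cm³ = 1530 kg/m³.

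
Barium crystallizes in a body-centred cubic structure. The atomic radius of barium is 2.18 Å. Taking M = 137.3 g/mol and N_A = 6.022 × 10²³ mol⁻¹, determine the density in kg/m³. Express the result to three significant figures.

In a BCC lattice, atoms touch along the body diagonal, so √3·a = 4r, giving a = 5.034 Å = 5.034 × 10^-8 cm.
With Z = 2, ρ = Z·M/(N_A·a³) = 2 × 137.3 / (6.022 × 10²³ × 1.276 × 10^-22) = 3.573 g/cm³ = 3570 kg/m³.

3570 kg/m³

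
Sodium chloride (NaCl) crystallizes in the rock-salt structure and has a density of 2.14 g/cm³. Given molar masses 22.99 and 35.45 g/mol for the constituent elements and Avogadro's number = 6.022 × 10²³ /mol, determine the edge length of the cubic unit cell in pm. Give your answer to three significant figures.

566 pm

M(NaCl) = 58.44 g/mol; Z = 4 formula units per cell.
a³ = Z·M/(N_A·ρ) = 4 × 58.44 / (6.022 × 10²³ × 2.14) = 1.814 × 10^-22 cm³, so a = 5.661 × 10^-8 cm = 566 pm.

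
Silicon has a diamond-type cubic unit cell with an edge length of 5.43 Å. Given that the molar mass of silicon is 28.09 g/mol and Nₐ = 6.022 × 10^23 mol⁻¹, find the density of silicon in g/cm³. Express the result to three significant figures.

A diamond cubic unit cell contains Z = 8 atoms.
Cell volume: a³ = (5.43 Å)³ = (5.430 × 10^-8 cm)³ = 1.601 × 10^-22 cm³.
ρ = Z·M/(N_A·a³) = 8 × 28.09 / (6.022 × 10²³ × 1.601 × 10^-22) = 2.331 g/cm³.

2.33 g/cm³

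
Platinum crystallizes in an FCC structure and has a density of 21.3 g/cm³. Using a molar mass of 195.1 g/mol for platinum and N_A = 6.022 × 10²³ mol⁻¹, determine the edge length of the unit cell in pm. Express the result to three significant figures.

With Z = 4 atoms per FCC cell, a³ = Z·M/(N_A·ρ) = 4 × 195.1 / (6.022 × 10²³ × 21.30 g/cm³) = 6.084 × 10^-23 cm³.
a = (6.084 × 10^-23)^(1/3) = 3.933 × 10^-8 cm = 393 pm.

393 pm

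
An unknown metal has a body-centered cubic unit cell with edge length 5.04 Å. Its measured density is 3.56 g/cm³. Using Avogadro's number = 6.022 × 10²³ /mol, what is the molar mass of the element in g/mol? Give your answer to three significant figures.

137 g/mol

A BCC cell has Z = 2 atoms; a = 5.040 × 10^-8 cm.
M = ρ·N_A·a³/Z = 3.56 × 6.022 × 10²³ × 1.280 × 10^-22 / 2 = 137 g/mol.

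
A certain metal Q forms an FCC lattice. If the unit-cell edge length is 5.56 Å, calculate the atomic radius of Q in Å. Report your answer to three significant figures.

In an FCC lattice, atoms touch along the face diagonal, so √2·a = 4r.
r = √2·a/4 = 1.4142 × 5.56 / 4 = 1.97 Å.

1.97 Å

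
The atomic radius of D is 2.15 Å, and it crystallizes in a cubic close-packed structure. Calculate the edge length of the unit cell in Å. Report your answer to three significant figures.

6.08 Å

In an FCC lattice, atoms touch along the face diagonal, so √2·a = 4r.
a = 4r/√2 = 4 × 2.15 / 1.4142 = 6.08 Å.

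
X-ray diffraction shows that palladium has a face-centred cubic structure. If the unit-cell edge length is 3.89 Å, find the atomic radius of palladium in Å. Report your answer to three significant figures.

In an FCC lattice, atoms touch along the face diagonal, so √2·a = 4r.
r = √2·a/4 = 1.4142 × 3.89 / 4 = 1.38 Å.

1.38 Å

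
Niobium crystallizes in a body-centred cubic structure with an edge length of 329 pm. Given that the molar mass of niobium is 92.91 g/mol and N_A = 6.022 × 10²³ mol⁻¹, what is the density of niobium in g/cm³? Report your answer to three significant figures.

A BCC unit cell contains Z = 2 atoms.
Cell volume: a³ = (329 pm)³ = (3.290 × 10^-8 cm)³ = 3.561 × 10^-23 cm³.
ρ = Z·M/(N_A·a³) = 2 × 92.91 / (6.022 × 10²³ × 3.561 × 10^-23) = 8.665 g/cm³.

8.66 g/cm³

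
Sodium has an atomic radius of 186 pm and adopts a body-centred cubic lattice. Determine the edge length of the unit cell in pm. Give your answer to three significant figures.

In a BCC lattice, atoms touch along the body diagonal, so √3·a = 4r.
a = 4r/√3 = 4 × 186 / 1.7321 = 430 pm.

430 pm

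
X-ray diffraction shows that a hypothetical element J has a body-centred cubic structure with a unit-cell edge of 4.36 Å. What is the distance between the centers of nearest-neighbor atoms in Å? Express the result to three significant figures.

In a BCC structure, atoms touch along the body diagonal, so √3·a = 4r; the nearest-neighbor distance equals 2r = 0.8660·a.
d = 0.8660 × 4.36 = 3.78 Å.

3.78 Å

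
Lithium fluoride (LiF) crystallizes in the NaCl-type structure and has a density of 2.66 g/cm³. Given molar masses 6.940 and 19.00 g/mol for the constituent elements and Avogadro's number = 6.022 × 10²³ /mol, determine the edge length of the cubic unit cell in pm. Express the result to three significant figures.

M(LiF) = 25.94 g/mol; Z = 4 formula units per cell.
a³ = Z·M/(N_A·ρ) = 4 × 25.94 / (6.022 × 10²³ × 2.66) = 6.478 × 10^-23 cm³, so a = 4.016 × 10^-8 cm = 402 pm.

402 pm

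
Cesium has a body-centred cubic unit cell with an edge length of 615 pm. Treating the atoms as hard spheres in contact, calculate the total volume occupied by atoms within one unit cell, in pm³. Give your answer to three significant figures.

1.58 × 10^8 pm³

In a BCC lattice atoms touch along the body diagonal, so √3·a = 4r, so r = 0.4330a = 266.3 pm.
V_atoms = Z × (4/3)πr³ = 2 × (4/3)π × (266.3)³ = 1.58 × 10^8 pm³.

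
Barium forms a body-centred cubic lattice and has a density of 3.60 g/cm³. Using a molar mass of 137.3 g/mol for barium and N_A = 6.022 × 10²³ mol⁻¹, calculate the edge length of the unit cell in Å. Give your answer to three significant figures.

With Z = 2 atoms per BCC cell, a³ = Z·M/(N_A·ρ) = 2 × 137.3 / (6.022 × 10²³ × 3.600 g/cm³) = 1.267 × 10^-22 cm³.
a = (1.267 × 10^-22)^(1/3) = 5.022 × 10^-8 cm = 5.02 Å.

5.02 Å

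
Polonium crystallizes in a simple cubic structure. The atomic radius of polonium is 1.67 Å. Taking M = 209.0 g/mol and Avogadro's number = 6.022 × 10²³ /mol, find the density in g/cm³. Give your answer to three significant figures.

9.31 g/cm³

In a simple cubic lattice, atoms touch along the cell edge, so a = 2r, giving a = 3.340 Å = 3.340 × 10^-8 cm.
With Z = 1, ρ = Z·M/(N_A·a³) = 1 × 209.0 / (6.022 × 10²³ × 3.726 × 10^-23) = 9.315 g/cm³.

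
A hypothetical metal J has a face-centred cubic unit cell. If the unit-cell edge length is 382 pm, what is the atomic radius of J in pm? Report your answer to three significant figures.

In an FCC lattice, atoms touch along the face diagonal, so √2·a = 4r.
r = √2·a/4 = 1.4142 × 382 / 4 = 135 pm.

135 pm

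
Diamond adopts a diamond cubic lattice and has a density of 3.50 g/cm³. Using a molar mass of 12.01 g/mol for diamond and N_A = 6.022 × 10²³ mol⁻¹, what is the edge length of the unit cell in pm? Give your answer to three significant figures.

With Z = 8 atoms per diamond cubic cell, a³ = Z·M/(N_A·ρ) = 8 × 12.01 / (6.022 × 10²³ × 3.500 g/cm³) = 4.559 × 10^-23 cm³.
a = (4.559 × 10^-23)^(1/3) = 3.572 × 10^-8 cm = 357 pm.

357 pm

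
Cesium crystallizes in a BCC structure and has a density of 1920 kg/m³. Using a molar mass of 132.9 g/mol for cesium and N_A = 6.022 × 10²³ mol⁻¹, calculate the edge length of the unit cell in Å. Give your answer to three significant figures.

With Z = 2 atoms per BCC cell, a³ = Z·M/(N_A·ρ) = 2 × 132.9 / (6.022 × 10²³ × 1.920 g/cm³) = 2.299 × 10^-22 cm³.
a = (2.299 × 10^-22)^(1/3) = 6.126 × 10^-8 cm = 6.13 Å.

6.13 Å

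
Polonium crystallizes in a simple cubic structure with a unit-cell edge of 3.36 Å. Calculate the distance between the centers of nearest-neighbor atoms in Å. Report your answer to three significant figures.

In a simple cubic structure, atoms touch along the cell edge, so a = 2r; the nearest-neighbor distance equals 2r = 1.000·a.
d = 1.000 × 3.36 = 3.36 Å.

3.36 Å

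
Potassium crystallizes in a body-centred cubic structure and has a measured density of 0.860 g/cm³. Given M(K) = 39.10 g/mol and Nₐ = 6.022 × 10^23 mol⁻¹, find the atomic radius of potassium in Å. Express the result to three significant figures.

For a BCC cell (Z = 2), a³ = Z·M/(N_A·ρ) = 2 × 39.10 / (6.022 × 10²³ × 0.8600) = 1.510 × 10^-22 cm³, so a = 5.325 × 10^-8 cm = 5.325 Å.
Atoms touch along the body diagonal, so √3·a = 4r, so r = 0.4330 × a = 2.31 Å.

2.31 Å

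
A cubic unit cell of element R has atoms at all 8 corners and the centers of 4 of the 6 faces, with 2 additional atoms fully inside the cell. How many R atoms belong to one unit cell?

5

Corner atoms are shared by 8 cells (1/8 each), face atoms by 2 (1/2 each), interior atoms are unshared.
Net atoms = 8 × 1/8 + 4 × 1/2 + 2 = 1 + 2 + 2 = 5.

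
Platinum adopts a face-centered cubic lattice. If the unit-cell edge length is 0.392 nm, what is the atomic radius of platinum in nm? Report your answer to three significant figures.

In an FCC lattice, atoms touch along the face diagonal, so √2·a = 4r.
r = √2·a/4 = 1.4142 × 0.392 / 4 = 0.139 nm.

0.139 nm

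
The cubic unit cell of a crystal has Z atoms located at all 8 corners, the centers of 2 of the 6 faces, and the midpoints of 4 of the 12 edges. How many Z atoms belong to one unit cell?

3

Corner atoms are shared by 8 cells (1/8 each), face atoms by 2 (1/2 each), edge atoms by 4 (1/4 each).
Net atoms = 8 × 1/8 + 2 × 1/2 + 4 × 1/4 = 1 + 1 + 1 = 3.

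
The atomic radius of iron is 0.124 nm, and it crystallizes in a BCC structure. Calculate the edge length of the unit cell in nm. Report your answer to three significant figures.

0.286 nm

In a BCC lattice, atoms touch along the body diagonal, so √3·a = 4r.
a = 4r/√3 = 4 × 0.124 / 1.7321 = 0.286 nm.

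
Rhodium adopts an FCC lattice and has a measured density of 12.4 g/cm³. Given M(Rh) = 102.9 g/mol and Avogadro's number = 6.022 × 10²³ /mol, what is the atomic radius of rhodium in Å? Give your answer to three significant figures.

1.35 Å

For an FCC cell (Z = 4), a³ = Z·M/(N_A·ρ) = 4 × 102.9 / (6.022 × 10²³ × 12.40) = 5.512 × 10^-23 cm³, so a = 3.806 × 10^-8 cm = 3.806 Å.
Atoms touch along the face diagonal, so √2·a = 4r, so r = 0.3536 × a = 1.35 Å.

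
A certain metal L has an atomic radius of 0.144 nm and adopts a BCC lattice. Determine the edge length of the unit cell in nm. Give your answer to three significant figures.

In a BCC lattice, atoms touch along the body diagonal, so √3·a = 4r.
a = 4r/√3 = 4 × 0.144 / 1.7321 = 0.333 nm.

0.333 nm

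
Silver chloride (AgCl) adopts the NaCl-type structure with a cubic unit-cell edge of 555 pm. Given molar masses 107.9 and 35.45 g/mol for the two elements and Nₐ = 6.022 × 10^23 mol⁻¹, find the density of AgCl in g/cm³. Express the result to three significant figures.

5.57 g/cm³

The NaCl-type structure contains Z = 4 formula units per cell; M(AgCl) = 107.9 + 35.45 = 143.35 g/mol.
a³ = (5.550 × 10^-8 cm)³ = 1.710 × 10^-22 cm³.
ρ = 4 × 143.35 / (6.022 × 10²³ × 1.710 × 10^-22) = 5.570 g/cm³.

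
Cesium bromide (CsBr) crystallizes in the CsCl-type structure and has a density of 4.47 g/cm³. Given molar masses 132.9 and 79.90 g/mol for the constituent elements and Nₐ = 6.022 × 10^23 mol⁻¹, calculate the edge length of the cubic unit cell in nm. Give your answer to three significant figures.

0.429 nm

M(CsBr) = 212.8 g/mol; Z = 1 formula unit per cell.
a³ = Z·M/(N_A·ρ) = 1 × 212.8 / (6.022 × 10²³ × 4.47) = 7.905 × 10^-23 cm³, so a = 4.292 × 10^-8 cm = 0.429 nm.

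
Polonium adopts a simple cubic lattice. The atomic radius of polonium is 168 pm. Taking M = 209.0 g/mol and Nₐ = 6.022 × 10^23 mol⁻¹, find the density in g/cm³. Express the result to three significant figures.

In a simple cubic lattice, atoms touch along the cell edge, so a = 2r, giving a = 336.0 pm = 3.360 × 10^-8 cm.
With Z = 1, ρ = Z·M/(N_A·a³) = 1 × 209.0 / (6.022 × 10²³ × 3.793 × 10^-23) = 9.149 g/cm³.

9.15 g/cm³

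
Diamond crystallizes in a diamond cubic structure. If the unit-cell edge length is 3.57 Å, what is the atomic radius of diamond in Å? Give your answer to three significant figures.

In a diamond cubic lattice, nearest neighbors lie along the body diagonal with √3·a = 8r.
r = √3·a/8 = 1.7321 × 3.57 / 8 = 0.773 Å.

0.773 Å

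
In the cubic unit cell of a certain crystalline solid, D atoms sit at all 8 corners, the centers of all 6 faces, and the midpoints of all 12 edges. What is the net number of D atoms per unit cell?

7

Corner atoms are shared by 8 cells (1/8 each), face atoms by 2 (1/2 each), edge atoms by 4 (1/4 each).
Net atoms = 8 × 1/8 + 6 × 1/2 + 12 × 1/4 = 1 + 3 + 3 = 7.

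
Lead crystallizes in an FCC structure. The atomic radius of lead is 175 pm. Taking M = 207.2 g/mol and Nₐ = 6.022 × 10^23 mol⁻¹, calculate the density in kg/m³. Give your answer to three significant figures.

11300 kg/m³

In an FCC lattice, atoms touch along the face diagonal, so √2·a = 4r, giving a = 495.0 pm = 4.950 × 10^-8 cm.
With Z = 4, ρ = Z·M/(N_A·a³) = 4 × 207.2 / (6.022 × 10²³ × 1.213 × 10^-22) = 11.35 g/cm³ = 11300 kg/m³.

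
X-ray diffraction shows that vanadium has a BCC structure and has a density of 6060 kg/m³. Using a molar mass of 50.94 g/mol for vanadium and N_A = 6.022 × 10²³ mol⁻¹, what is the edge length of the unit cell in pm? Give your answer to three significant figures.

303 pm

With Z = 2 atoms per BCC cell, a³ = Z·M/(N_A·ρ) = 2 × 50.94 / (6.022 × 10²³ × 6.060 g/cm³) = 2.792 × 10^-23 cm³.
a = (2.792 × 10^-23)^(1/3) = 3.034 × 10^-8 cm = 303 pm.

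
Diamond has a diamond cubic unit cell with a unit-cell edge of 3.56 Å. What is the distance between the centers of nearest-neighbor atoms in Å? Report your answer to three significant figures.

In a diamond cubic structure, nearest neighbors lie along the body diagonal with √3·a = 8r; the nearest-neighbor distance equals 2r = 0.4330·a.
d = 0.4330 × 3.56 = 1.54 Å.

1.54 Å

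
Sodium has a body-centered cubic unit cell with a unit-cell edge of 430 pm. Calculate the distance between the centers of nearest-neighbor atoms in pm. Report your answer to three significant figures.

In a BCC structure, atoms touch along the body diagonal, so √3·a = 4r; the nearest-neighbor distance equals 2r = 0.8660·a.
d = 0.8660 × 430 = 372 pm.

372 pm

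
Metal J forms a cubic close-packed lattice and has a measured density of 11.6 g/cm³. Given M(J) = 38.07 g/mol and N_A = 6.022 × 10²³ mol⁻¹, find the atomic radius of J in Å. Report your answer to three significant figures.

0.988 Å

For an FCC cell (Z = 4), a³ = Z·M/(N_A·ρ) = 4 × 38.07 / (6.022 × 10²³ × 11.60) = 2.180 × 10^-23 cm³, so a = 2.793 × 10^-8 cm = 2.793 Å.
Atoms touch along the face diagonal, so √2·a = 4r, so r = 0.3536 × a = 0.988 Å.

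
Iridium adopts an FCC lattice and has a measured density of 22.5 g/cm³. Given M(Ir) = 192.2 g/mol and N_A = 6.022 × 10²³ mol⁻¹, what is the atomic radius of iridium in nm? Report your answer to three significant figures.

0.136 nm

For an FCC cell (Z = 4), a³ = Z·M/(N_A·ρ) = 4 × 192.2 / (6.022 × 10²³ × 22.50) = 5.674 × 10^-23 cm³, so a = 3.843 × 10^-8 cm = 0.3843 nm.
Atoms touch along the face diagonal, so √2·a = 4r, so r = 0.3536 × a = 0.136 nm.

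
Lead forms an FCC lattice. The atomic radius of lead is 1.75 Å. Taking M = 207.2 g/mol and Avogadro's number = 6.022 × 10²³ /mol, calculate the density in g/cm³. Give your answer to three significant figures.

11.3 g/cm³

In an FCC lattice, atoms touch along the face diagonal, so √2·a = 4r, giving a = 4.950 Å = 4.950 × 10^-8 cm.
With Z = 4, ρ = Z·M/(N_A·a³) = 4 × 207.2 / (6.022 × 10²³ × 1.213 × 10^-22) = 11.35 g/cm³.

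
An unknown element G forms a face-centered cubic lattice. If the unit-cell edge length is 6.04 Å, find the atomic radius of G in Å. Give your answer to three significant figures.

2.14 Å

In an FCC lattice, atoms touch along the face diagonal, so √2·a = 4r.
r = √2·a/4 = 1.4142 × 6.04 / 4 = 2.14 Å.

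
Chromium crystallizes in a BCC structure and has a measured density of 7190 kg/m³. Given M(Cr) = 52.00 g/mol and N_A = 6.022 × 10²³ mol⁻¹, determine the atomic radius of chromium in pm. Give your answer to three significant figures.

For a BCC cell (Z = 2), a³ = Z·M/(N_A·ρ) = 2 × 52.00 / (6.022 × 10²³ × 7.190) = 2.402 × 10^-23 cm³, so a = 2.885 × 10^-8 cm = 288.5 pm.
Atoms touch along the body diagonal, so √3·a = 4r, so r = 0.4330 × a = 125 pm.

125 pm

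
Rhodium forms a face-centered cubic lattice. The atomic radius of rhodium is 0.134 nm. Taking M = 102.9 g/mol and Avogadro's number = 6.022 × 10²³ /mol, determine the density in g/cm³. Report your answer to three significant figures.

In an FCC lattice, atoms touch along the face diagonal, so √2·a = 4r, giving a = 0.3790 nm = 3.790 × 10^-8 cm.
With Z = 4, ρ = Z·M/(N_A·a³) = 4 × 102.9 / (6.022 × 10²³ × 5.444 × 10^-23) = 12.55 g/cm³.

12.6 g/cm³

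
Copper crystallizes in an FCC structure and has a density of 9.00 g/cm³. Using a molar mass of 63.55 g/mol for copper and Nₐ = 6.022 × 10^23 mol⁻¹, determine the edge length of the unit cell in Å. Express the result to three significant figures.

3.61 Å

With Z = 4 atoms per FCC cell, a³ = Z·M/(N_A·ρ) = 4 × 63.55 / (6.022 × 10²³ × 9.000 g/cm³) = 4.690 × 10^-23 cm³.
a = (4.690 × 10^-23)^(1/3) = 3.606 × 10^-8 cm = 3.61 Å.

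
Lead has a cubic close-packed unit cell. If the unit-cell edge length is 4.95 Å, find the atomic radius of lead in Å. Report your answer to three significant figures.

1.75 Å

In an FCC lattice, atoms touch along the face diagonal, so √2·a = 4r.
r = √2·a/4 = 1.4142 × 4.95 / 4 = 1.75 Å.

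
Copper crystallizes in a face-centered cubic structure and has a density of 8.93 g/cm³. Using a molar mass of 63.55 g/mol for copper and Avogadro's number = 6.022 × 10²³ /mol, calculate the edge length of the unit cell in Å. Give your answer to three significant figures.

With Z = 4 atoms per FCC cell, a³ = Z·M/(N_A·ρ) = 4 × 63.55 / (6.022 × 10²³ × 8.930 g/cm³) = 4.727 × 10^-23 cm³.
a = (4.727 × 10^-23)^(1/3) = 3.616 × 10^-8 cm = 3.62 Å.

3.62 Å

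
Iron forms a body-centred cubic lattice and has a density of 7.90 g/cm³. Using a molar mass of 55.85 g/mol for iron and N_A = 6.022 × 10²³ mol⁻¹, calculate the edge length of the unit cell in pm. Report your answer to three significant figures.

286 pm

With Z = 2 atoms per BCC cell, a³ = Z·M/(N_A·ρ) = 2 × 55.85 / (6.022 × 10²³ × 7.900 g/cm³) = 2.348 × 10^-23 cm³.
a = (2.348 × 10^-23)^(1/3) = 2.863 × 10^-8 cm = 286 pm.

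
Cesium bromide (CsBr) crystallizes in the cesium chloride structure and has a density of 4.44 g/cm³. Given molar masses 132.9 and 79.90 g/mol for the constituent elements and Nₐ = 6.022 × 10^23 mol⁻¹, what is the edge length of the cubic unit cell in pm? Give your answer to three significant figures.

M(CsBr) = 212.8 g/mol; Z = 1 formula unit per cell.
a³ = Z·M/(N_A·ρ) = 1 × 212.8 / (6.022 × 10²³ × 4.44) = 7.959 × 10^-23 cm³, so a = 4.301 × 10^-8 cm = 430 pm.

430 pm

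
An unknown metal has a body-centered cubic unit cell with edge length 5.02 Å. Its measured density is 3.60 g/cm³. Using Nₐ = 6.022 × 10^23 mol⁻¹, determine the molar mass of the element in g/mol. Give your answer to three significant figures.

A BCC cell has Z = 2 atoms; a = 5.020 × 10^-8 cm.
M = ρ·N_A·a³/Z = 3.60 × 6.022 × 10²³ × 1.265 × 10^-22 / 2 = 137 g/mol.

137 g/mol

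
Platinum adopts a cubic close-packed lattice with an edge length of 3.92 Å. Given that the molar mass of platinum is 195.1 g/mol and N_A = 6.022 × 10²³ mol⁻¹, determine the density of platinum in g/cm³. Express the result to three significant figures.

21.5 g/cm³

An FCC unit cell contains Z = 4 atoms.
Cell volume: a³ = (3.92 Å)³ = (3.920 × 10^-8 cm)³ = 6.024 × 10^-23 cm³.
ρ = Z·M/(N_A·a³) = 4 × 195.1 / (6.022 × 10²³ × 6.024 × 10^-23) = 21.51 g/cm³.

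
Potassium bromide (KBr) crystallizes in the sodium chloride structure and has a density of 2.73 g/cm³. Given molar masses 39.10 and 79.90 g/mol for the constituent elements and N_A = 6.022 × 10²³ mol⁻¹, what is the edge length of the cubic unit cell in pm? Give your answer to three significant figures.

M(KBr) = 119.0 g/mol; Z = 4 formula units per cell.
a³ = Z·M/(N_A·ρ) = 4 × 119.0 / (6.022 × 10²³ × 2.73) = 2.895 × 10^-22 cm³, so a = 6.616 × 10^-8 cm = 662 pm.

662 pm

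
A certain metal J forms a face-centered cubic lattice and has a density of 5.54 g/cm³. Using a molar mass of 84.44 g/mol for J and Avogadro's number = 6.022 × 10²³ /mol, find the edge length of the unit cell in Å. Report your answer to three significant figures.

With Z = 4 atoms per FCC cell, a³ = Z·M/(N_A·ρ) = 4 × 84.44 / (6.022 × 10²³ × 5.540 g/cm³) = 1.012 × 10^-22 cm³.
a = (1.012 × 10^-22)^(1/3) = 4.661 × 10^-8 cm = 4.66 Å.

4.66 Å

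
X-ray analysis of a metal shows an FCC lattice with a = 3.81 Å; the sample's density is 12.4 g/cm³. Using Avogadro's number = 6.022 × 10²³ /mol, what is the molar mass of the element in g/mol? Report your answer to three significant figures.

An FCC cell has Z = 4 atoms; a = 3.810 × 10^-8 cm.
M = ρ·N_A·a³/Z = 12.4 × 6.022 × 10²³ × 5.531 × 10^-23 / 4 = 103 g/mol.

103 g/mol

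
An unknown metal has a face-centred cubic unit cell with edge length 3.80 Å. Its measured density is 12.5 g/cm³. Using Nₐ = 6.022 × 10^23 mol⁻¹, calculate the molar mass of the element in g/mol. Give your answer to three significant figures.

An FCC cell has Z = 4 atoms; a = 3.800 × 10^-8 cm.
M = ρ·N_A·a³/Z = 12.5 × 6.022 × 10²³ × 5.487 × 10^-23 / 4 = 103 g/mol.

103 g/mol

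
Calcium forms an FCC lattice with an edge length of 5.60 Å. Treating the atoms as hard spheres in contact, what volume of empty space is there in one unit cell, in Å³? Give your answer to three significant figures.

In an FCC lattice atoms touch along the face diagonal, so √2·a = 4r, so r = 0.3536a = 1.980 Å.
V_cell = a³ = 175.6 Å³; V_atoms = 4 × (4/3)πr³ = 130.0 Å³.
Empty space = 175.6 − 130.0 = 45.6 Å³.

45.6 Å³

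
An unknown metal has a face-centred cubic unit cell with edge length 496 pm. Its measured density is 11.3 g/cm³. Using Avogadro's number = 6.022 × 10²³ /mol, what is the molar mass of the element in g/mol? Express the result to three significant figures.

An FCC cell has Z = 4 atoms; a = 4.960 × 10^-8 cm.
M = ρ·N_A·a³/Z = 11.3 × 6.022 × 10²³ × 1.220 × 10^-22 / 4 = 208 g/mol.

208 g/mol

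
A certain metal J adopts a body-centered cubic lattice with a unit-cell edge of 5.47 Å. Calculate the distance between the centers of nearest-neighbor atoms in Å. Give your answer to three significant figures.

4.74 Å

In a BCC structure, atoms touch along the body diagonal, so √3·a = 4r; the nearest-neighbor distance equals 2r = 0.8660·a.
d = 0.8660 × 5.47 = 4.74 Å.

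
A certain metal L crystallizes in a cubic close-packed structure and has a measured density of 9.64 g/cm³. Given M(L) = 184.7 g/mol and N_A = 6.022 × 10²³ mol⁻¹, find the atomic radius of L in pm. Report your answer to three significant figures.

For an FCC cell (Z = 4), a³ = Z·M/(N_A·ρ) = 4 × 184.7 / (6.022 × 10²³ × 9.640) = 1.273 × 10^-22 cm³, so a = 5.030 × 10^-8 cm = 503.0 pm.
Atoms touch along the face diagonal, so √2·a = 4r, so r = 0.3536 × a = 178 pm.

178 pm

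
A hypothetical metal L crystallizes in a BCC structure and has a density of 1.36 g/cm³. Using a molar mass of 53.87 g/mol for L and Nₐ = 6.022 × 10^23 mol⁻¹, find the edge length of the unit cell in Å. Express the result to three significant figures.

With Z = 2 atoms per BCC cell, a³ = Z·M/(N_A·ρ) = 2 × 53.87 / (6.022 × 10²³ × 1.360 g/cm³) = 1.316 × 10^-22 cm³.
a = (1.316 × 10^-22)^(1/3) = 5.086 × 10^-8 cm = 5.09 Å.

5.09 Å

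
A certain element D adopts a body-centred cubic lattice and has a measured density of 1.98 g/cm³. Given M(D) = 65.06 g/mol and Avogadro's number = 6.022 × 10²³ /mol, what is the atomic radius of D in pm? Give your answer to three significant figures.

For a BCC cell (Z = 2), a³ = Z·M/(N_A·ρ) = 2 × 65.06 / (6.022 × 10²³ × 1.980) = 1.091 × 10^-22 cm³, so a = 4.779 × 10^-8 cm = 477.9 pm.
Atoms touch along the body diagonal, so √3·a = 4r, so r = 0.4330 × a = 207 pm.

207 pm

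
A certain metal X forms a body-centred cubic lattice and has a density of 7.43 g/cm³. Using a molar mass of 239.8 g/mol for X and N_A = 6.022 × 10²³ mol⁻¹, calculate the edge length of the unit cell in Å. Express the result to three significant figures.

4.75 Å

With Z = 2 atoms per BCC cell, a³ = Z·M/(N_A·ρ) = 2 × 239.8 / (6.022 × 10²³ × 7.430 g/cm³) = 1.072 × 10^-22 cm³.
a = (1.072 × 10^-22)^(1/3) = 4.750 × 10^-8 cm = 4.75 Å.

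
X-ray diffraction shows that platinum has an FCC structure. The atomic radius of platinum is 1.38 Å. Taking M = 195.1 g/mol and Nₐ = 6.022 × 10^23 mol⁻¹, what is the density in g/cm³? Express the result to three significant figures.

In an FCC lattice, atoms touch along the face diagonal, so √2·a = 4r, giving a = 3.903 Å = 3.903 × 10^-8 cm.
With Z = 4, ρ = Z·M/(N_A·a³) = 4 × 195.1 / (6.022 × 10²³ × 5.947 × 10^-23) = 21.79 g/cm³.

21.8 g/cm³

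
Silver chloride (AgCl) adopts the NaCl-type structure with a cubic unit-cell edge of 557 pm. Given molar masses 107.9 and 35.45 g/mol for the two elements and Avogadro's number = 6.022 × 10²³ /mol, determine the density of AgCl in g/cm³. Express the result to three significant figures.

The NaCl-type structure contains Z = 4 formula units per cell; M(AgCl) = 107.9 + 35.45 = 143.35 g/mol.
a³ = (5.570 × 10^-8 cm)³ = 1.728 × 10^-22 cm³.
ρ = 4 × 143.35 / (6.022 × 10²³ × 1.728 × 10^-22) = 5.510 g/cm³.

5.51 g/cm³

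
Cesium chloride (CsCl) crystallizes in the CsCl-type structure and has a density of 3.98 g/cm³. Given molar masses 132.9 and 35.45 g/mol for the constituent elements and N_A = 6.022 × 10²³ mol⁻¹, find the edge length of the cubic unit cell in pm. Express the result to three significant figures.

413 pm

M(CsCl) = 168.35 g/mol; Z = 1 formula unit per cell.
a³ = Z·M/(N_A·ρ) = 1 × 168.35 / (6.022 × 10²³ × 3.98) = 7.024 × 10^-23 cm³, so a = 4.126 × 10^-8 cm = 413 pm.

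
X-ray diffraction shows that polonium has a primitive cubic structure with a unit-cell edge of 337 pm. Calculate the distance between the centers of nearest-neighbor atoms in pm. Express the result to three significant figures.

337 pm

In a simple cubic structure, atoms touch along the cell edge, so a = 2r; the nearest-neighbor distance equals 2r = 1.000·a.
d = 1.000 × 337 = 337 pm.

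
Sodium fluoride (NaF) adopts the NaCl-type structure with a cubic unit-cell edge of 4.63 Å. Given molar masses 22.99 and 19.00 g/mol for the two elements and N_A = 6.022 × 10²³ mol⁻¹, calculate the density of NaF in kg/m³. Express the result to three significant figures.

2810 kg/m³

The NaCl-type structure contains Z = 4 formula units per cell; M(NaF) = 22.99 + 19.00 = 41.99 g/mol.
a³ = (4.630 × 10^-8 cm)³ = 9.925 × 10^-23 cm³.
ρ = 4 × 41.99 / (6.022 × 10²³ × 9.925 × 10^-23) = 2.810 g/cm³ = 2810 kg/m³.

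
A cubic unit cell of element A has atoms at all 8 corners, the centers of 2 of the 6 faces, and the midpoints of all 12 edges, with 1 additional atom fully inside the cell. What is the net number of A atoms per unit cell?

Corner atoms are shared by 8 cells (1/8 each), face atoms by 2 (1/2 each), edge atoms by 4 (1/4 each), interior atoms are unshared.
Net atoms = 8 × 1/8 + 2 × 1/2 + 12 × 1/4 + 1 = 1 + 1 + 3 + 1 = 6.

6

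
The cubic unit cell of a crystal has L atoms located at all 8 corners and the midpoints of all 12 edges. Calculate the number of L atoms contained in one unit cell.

Corner atoms are shared by 8 cells (1/8 each), edge atoms by 4 (1/4 each).
Net atoms = 8 × 1/8 + 12 × 1/4 = 1 + 3 = 4.

4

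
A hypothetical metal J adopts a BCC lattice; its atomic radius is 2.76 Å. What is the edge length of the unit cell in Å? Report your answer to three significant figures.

6.37 Å

In a BCC lattice, atoms touch along the body diagonal, so √3·a = 4r.
a = 4r/√3 = 4 × 2.76 / 1.7321 = 6.37 Å.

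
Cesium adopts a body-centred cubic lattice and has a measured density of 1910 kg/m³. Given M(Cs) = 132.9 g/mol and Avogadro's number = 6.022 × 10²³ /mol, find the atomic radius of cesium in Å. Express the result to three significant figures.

2.66 Å

For a BCC cell (Z = 2), a³ = Z·M/(N_A·ρ) = 2 × 132.9 / (6.022 × 10²³ × 1.910) = 2.311 × 10^-22 cm³, so a = 6.137 × 10^-8 cm = 6.137 Å.
Atoms touch along the body diagonal, so √3·a = 4r, so r = 0.4330 × a = 2.66 Å.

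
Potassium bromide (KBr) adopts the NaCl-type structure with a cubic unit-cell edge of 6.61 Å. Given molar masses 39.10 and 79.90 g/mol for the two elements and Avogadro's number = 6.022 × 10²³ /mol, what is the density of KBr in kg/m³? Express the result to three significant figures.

The NaCl-type structure contains Z = 4 formula units per cell; M(KBr) = 39.10 + 79.90 = 119.0 g/mol.
a³ = (6.610 × 10^-8 cm)³ = 2.888 × 10^-22 cm³.
ρ = 4 × 119.0 / (6.022 × 10²³ × 2.888 × 10^-22) = 2.737 g/cm³ = 2740 kg/m³.

2740 kg/m³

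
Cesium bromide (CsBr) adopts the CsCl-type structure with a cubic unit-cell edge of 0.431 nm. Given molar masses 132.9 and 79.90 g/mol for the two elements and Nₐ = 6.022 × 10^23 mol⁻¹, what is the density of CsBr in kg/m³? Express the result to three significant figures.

4410 kg/m³

The CsCl-type structure contains Z = 1 formula unit per cell; M(CsBr) = 132.9 + 79.90 = 212.8 g/mol.
a³ = (4.310 × 10^-8 cm)³ = 8.006 × 10^-23 cm³.
ρ = 1 × 212.8 / (6.022 × 10²³ × 8.006 × 10^-23) = 4.414 g/cm³ = 4410 kg/m³.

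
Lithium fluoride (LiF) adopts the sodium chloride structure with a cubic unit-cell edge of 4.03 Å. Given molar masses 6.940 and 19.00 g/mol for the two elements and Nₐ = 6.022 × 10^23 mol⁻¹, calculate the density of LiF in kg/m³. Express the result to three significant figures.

The sodium chloride structure contains Z = 4 formula units per cell; M(LiF) = 6.940 + 19.00 = 25.94 g/mol.
a³ = (4.030 × 10^-8 cm)³ = 6.545 × 10^-23 cm³.
ρ = 4 × 25.94 / (6.022 × 10²³ × 6.545 × 10^-23) = 2.633 g/cm³ = 2630 kg/m³.

2630 kg/m³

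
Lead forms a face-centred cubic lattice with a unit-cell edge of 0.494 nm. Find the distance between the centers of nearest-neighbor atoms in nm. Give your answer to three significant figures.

0.349 nm

In an FCC structure, atoms touch along the face diagonal, so √2·a = 4r; the nearest-neighbor distance equals 2r = 0.7071·a.
d = 0.7071 × 0.494 = 0.349 nm.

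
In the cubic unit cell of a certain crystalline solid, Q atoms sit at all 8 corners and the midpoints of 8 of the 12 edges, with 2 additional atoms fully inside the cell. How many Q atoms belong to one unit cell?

Corner atoms are shared by 8 cells (1/8 each), edge atoms by 4 (1/4 each), interior atoms are unshared.
Net atoms = 8 × 1/8 + 8 × 1/4 + 2 = 1 + 2 + 2 = 5.

5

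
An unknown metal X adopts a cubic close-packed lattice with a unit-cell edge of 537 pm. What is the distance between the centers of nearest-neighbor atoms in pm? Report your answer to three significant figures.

380 pm

In an FCC structure, atoms touch along the face diagonal, so √2·a = 4r; the nearest-neighbor distance equals 2r = 0.7071·a.
d = 0.7071 × 537 = 380 pm.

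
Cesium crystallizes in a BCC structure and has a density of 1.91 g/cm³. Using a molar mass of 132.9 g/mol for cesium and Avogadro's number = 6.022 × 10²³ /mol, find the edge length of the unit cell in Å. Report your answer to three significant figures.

With Z = 2 atoms per BCC cell, a³ = Z·M/(N_A·ρ) = 2 × 132.9 / (6.022 × 10²³ × 1.910 g/cm³) = 2.311 × 10^-22 cm³.
a = (2.311 × 10^-22)^(1/3) = 6.137 × 10^-8 cm = 6.14 Å.

6.14 Å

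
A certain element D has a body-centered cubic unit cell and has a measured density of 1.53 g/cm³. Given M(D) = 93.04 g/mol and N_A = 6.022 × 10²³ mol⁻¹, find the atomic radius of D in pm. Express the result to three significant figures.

For a BCC cell (Z = 2), a³ = Z·M/(N_A·ρ) = 2 × 93.04 / (6.022 × 10²³ × 1.530) = 2.020 × 10^-22 cm³, so a = 5.867 × 10^-8 cm = 586.7 pm.
Atoms touch along the body diagonal, so √3·a = 4r, so r = 0.4330 × a = 254 pm.

254 pm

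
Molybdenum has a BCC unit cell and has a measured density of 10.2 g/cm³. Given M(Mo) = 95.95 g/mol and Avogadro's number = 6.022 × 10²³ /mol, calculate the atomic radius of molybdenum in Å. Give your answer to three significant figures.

For a BCC cell (Z = 2), a³ = Z·M/(N_A·ρ) = 2 × 95.95 / (6.022 × 10²³ × 10.20) = 3.124 × 10^-23 cm³, so a = 3.150 × 10^-8 cm = 3.150 Å.
Atoms touch along the body diagonal, so √3·a = 4r, so r = 0.4330 × a = 1.36 Å.

1.36 Å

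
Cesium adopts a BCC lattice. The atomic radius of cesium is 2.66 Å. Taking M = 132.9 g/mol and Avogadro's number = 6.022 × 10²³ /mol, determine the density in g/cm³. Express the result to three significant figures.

In a BCC lattice, atoms touch along the body diagonal, so √3·a = 4r, giving a = 6.143 Å = 6.143 × 10^-8 cm.
With Z = 2, ρ = Z·M/(N_A·a³) = 2 × 132.9 / (6.022 × 10²³ × 2.318 × 10^-22) = 1.904 g/cm³.

1.90 g/cm³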